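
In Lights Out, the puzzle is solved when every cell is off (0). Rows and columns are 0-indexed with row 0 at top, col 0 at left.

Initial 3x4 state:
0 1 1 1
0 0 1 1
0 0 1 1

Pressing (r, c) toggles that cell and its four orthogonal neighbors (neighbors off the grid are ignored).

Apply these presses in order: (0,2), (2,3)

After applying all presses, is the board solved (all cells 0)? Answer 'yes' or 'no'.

Answer: yes

Derivation:
After press 1 at (0,2):
0 0 0 0
0 0 0 1
0 0 1 1

After press 2 at (2,3):
0 0 0 0
0 0 0 0
0 0 0 0

Lights still on: 0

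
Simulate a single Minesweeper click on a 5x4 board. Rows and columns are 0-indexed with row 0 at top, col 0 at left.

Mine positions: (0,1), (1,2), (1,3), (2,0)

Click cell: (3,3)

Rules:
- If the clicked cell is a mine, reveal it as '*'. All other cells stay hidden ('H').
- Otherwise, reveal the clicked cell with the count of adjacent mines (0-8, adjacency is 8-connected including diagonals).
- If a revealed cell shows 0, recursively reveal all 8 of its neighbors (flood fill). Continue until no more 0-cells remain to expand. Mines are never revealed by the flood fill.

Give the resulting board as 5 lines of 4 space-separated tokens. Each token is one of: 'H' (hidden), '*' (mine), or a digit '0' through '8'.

H H H H
H H H H
H 2 2 2
1 1 0 0
0 0 0 0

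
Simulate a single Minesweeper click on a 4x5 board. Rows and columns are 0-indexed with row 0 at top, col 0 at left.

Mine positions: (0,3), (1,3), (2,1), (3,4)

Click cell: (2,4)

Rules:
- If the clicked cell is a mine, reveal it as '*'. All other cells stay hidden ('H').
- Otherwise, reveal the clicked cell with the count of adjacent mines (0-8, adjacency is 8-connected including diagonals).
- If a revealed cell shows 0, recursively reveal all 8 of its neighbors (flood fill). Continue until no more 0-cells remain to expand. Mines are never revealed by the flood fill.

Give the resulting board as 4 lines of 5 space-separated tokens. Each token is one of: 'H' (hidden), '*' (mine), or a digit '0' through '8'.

H H H H H
H H H H H
H H H H 2
H H H H H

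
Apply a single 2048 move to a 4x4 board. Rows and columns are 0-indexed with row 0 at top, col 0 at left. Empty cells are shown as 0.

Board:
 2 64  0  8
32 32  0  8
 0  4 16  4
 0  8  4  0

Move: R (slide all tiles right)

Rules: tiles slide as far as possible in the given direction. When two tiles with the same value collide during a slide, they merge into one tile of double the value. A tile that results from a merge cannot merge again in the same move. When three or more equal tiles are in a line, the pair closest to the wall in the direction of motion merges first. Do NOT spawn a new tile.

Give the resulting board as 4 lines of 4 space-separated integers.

Answer:  0  2 64  8
 0  0 64  8
 0  4 16  4
 0  0  8  4

Derivation:
Slide right:
row 0: [2, 64, 0, 8] -> [0, 2, 64, 8]
row 1: [32, 32, 0, 8] -> [0, 0, 64, 8]
row 2: [0, 4, 16, 4] -> [0, 4, 16, 4]
row 3: [0, 8, 4, 0] -> [0, 0, 8, 4]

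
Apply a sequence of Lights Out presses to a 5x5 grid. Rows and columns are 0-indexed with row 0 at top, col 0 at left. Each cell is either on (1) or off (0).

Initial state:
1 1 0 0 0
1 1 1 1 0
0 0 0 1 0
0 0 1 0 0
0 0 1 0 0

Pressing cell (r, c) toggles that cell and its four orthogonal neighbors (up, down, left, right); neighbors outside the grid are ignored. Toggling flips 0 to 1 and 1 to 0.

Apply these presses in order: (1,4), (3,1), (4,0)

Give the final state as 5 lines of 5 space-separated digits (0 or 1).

Answer: 1 1 0 0 1
1 1 1 0 1
0 1 0 1 1
0 1 0 0 0
1 0 1 0 0

Derivation:
After press 1 at (1,4):
1 1 0 0 1
1 1 1 0 1
0 0 0 1 1
0 0 1 0 0
0 0 1 0 0

After press 2 at (3,1):
1 1 0 0 1
1 1 1 0 1
0 1 0 1 1
1 1 0 0 0
0 1 1 0 0

After press 3 at (4,0):
1 1 0 0 1
1 1 1 0 1
0 1 0 1 1
0 1 0 0 0
1 0 1 0 0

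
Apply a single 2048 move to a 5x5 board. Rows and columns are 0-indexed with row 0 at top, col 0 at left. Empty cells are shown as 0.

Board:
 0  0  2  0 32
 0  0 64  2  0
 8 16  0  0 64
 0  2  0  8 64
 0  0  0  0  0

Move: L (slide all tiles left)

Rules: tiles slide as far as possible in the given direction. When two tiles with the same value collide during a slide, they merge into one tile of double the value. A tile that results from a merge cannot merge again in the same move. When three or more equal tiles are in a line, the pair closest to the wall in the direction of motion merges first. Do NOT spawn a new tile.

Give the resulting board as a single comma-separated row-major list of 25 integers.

Slide left:
row 0: [0, 0, 2, 0, 32] -> [2, 32, 0, 0, 0]
row 1: [0, 0, 64, 2, 0] -> [64, 2, 0, 0, 0]
row 2: [8, 16, 0, 0, 64] -> [8, 16, 64, 0, 0]
row 3: [0, 2, 0, 8, 64] -> [2, 8, 64, 0, 0]
row 4: [0, 0, 0, 0, 0] -> [0, 0, 0, 0, 0]

Answer: 2, 32, 0, 0, 0, 64, 2, 0, 0, 0, 8, 16, 64, 0, 0, 2, 8, 64, 0, 0, 0, 0, 0, 0, 0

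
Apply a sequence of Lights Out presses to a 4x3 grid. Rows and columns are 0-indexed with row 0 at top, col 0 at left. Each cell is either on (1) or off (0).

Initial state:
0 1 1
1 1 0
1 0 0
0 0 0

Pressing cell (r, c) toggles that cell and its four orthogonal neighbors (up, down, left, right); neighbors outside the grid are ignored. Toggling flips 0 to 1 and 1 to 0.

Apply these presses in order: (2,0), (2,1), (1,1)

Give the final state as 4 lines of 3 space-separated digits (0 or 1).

Answer: 0 0 1
1 1 1
1 1 1
1 1 0

Derivation:
After press 1 at (2,0):
0 1 1
0 1 0
0 1 0
1 0 0

After press 2 at (2,1):
0 1 1
0 0 0
1 0 1
1 1 0

After press 3 at (1,1):
0 0 1
1 1 1
1 1 1
1 1 0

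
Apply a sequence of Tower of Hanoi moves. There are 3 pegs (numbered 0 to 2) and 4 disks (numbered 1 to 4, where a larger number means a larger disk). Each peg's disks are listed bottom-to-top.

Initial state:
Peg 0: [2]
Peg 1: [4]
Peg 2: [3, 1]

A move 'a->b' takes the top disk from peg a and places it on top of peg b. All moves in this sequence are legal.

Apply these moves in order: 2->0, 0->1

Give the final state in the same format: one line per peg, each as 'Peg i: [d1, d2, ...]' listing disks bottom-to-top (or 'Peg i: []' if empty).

After move 1 (2->0):
Peg 0: [2, 1]
Peg 1: [4]
Peg 2: [3]

After move 2 (0->1):
Peg 0: [2]
Peg 1: [4, 1]
Peg 2: [3]

Answer: Peg 0: [2]
Peg 1: [4, 1]
Peg 2: [3]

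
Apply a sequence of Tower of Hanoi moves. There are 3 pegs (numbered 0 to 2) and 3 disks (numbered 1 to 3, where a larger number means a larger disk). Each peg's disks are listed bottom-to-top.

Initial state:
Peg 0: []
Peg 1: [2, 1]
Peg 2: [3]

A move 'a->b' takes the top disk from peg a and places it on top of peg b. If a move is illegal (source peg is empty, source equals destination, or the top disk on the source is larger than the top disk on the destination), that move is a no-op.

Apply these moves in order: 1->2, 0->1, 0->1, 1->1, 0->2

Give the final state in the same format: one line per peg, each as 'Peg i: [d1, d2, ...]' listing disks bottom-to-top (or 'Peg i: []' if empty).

After move 1 (1->2):
Peg 0: []
Peg 1: [2]
Peg 2: [3, 1]

After move 2 (0->1):
Peg 0: []
Peg 1: [2]
Peg 2: [3, 1]

After move 3 (0->1):
Peg 0: []
Peg 1: [2]
Peg 2: [3, 1]

After move 4 (1->1):
Peg 0: []
Peg 1: [2]
Peg 2: [3, 1]

After move 5 (0->2):
Peg 0: []
Peg 1: [2]
Peg 2: [3, 1]

Answer: Peg 0: []
Peg 1: [2]
Peg 2: [3, 1]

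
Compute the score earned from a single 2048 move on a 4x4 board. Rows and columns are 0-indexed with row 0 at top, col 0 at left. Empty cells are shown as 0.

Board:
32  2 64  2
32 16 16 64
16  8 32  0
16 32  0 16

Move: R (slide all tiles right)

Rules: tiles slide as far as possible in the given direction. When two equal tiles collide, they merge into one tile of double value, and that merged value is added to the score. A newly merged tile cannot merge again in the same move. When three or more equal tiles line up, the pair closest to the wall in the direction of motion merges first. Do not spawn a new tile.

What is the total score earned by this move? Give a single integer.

Slide right:
row 0: [32, 2, 64, 2] -> [32, 2, 64, 2]  score +0 (running 0)
row 1: [32, 16, 16, 64] -> [0, 32, 32, 64]  score +32 (running 32)
row 2: [16, 8, 32, 0] -> [0, 16, 8, 32]  score +0 (running 32)
row 3: [16, 32, 0, 16] -> [0, 16, 32, 16]  score +0 (running 32)
Board after move:
32  2 64  2
 0 32 32 64
 0 16  8 32
 0 16 32 16

Answer: 32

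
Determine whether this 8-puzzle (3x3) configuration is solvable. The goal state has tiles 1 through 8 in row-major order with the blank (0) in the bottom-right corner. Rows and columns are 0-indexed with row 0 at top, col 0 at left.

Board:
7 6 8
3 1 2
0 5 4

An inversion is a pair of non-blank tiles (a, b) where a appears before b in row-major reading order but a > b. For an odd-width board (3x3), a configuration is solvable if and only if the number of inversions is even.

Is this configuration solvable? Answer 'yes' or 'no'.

Answer: no

Derivation:
Inversions (pairs i<j in row-major order where tile[i] > tile[j] > 0): 19
19 is odd, so the puzzle is not solvable.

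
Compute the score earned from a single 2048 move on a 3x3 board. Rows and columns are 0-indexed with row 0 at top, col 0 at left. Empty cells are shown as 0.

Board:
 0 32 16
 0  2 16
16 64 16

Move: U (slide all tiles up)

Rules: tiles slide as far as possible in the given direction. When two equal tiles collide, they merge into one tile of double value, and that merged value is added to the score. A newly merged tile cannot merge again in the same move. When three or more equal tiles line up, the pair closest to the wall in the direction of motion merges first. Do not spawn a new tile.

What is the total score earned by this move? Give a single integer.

Answer: 32

Derivation:
Slide up:
col 0: [0, 0, 16] -> [16, 0, 0]  score +0 (running 0)
col 1: [32, 2, 64] -> [32, 2, 64]  score +0 (running 0)
col 2: [16, 16, 16] -> [32, 16, 0]  score +32 (running 32)
Board after move:
16 32 32
 0  2 16
 0 64  0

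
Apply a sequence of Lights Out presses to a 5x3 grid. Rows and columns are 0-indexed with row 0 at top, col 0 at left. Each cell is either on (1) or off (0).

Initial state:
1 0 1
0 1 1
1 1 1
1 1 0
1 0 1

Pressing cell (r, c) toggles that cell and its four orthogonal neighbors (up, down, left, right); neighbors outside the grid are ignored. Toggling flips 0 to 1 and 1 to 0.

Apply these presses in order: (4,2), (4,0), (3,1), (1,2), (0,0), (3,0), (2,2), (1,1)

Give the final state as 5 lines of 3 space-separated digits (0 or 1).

After press 1 at (4,2):
1 0 1
0 1 1
1 1 1
1 1 1
1 1 0

After press 2 at (4,0):
1 0 1
0 1 1
1 1 1
0 1 1
0 0 0

After press 3 at (3,1):
1 0 1
0 1 1
1 0 1
1 0 0
0 1 0

After press 4 at (1,2):
1 0 0
0 0 0
1 0 0
1 0 0
0 1 0

After press 5 at (0,0):
0 1 0
1 0 0
1 0 0
1 0 0
0 1 0

After press 6 at (3,0):
0 1 0
1 0 0
0 0 0
0 1 0
1 1 0

After press 7 at (2,2):
0 1 0
1 0 1
0 1 1
0 1 1
1 1 0

After press 8 at (1,1):
0 0 0
0 1 0
0 0 1
0 1 1
1 1 0

Answer: 0 0 0
0 1 0
0 0 1
0 1 1
1 1 0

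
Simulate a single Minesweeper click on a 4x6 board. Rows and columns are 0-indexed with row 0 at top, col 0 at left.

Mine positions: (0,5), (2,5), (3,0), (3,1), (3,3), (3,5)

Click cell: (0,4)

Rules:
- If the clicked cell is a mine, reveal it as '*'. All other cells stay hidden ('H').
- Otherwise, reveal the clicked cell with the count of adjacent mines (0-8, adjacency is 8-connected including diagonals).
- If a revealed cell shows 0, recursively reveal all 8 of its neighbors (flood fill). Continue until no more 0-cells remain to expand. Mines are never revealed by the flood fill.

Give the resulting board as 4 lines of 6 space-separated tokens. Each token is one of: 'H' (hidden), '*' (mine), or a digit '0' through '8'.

H H H H 1 H
H H H H H H
H H H H H H
H H H H H H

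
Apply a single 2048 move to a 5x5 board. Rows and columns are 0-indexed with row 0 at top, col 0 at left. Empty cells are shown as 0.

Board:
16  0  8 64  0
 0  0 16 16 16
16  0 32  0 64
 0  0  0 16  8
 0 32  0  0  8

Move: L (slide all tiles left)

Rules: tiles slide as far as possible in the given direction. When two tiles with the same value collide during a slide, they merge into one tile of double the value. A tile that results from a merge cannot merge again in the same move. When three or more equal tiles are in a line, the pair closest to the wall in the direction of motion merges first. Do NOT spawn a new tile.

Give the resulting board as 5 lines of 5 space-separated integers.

Slide left:
row 0: [16, 0, 8, 64, 0] -> [16, 8, 64, 0, 0]
row 1: [0, 0, 16, 16, 16] -> [32, 16, 0, 0, 0]
row 2: [16, 0, 32, 0, 64] -> [16, 32, 64, 0, 0]
row 3: [0, 0, 0, 16, 8] -> [16, 8, 0, 0, 0]
row 4: [0, 32, 0, 0, 8] -> [32, 8, 0, 0, 0]

Answer: 16  8 64  0  0
32 16  0  0  0
16 32 64  0  0
16  8  0  0  0
32  8  0  0  0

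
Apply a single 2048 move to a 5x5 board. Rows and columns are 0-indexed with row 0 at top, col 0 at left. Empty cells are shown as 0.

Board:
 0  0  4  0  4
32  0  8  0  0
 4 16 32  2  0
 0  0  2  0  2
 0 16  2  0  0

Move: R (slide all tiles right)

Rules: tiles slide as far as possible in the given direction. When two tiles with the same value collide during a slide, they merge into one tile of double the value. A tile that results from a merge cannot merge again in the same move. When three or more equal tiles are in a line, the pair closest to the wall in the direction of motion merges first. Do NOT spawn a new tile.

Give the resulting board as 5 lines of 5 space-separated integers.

Slide right:
row 0: [0, 0, 4, 0, 4] -> [0, 0, 0, 0, 8]
row 1: [32, 0, 8, 0, 0] -> [0, 0, 0, 32, 8]
row 2: [4, 16, 32, 2, 0] -> [0, 4, 16, 32, 2]
row 3: [0, 0, 2, 0, 2] -> [0, 0, 0, 0, 4]
row 4: [0, 16, 2, 0, 0] -> [0, 0, 0, 16, 2]

Answer:  0  0  0  0  8
 0  0  0 32  8
 0  4 16 32  2
 0  0  0  0  4
 0  0  0 16  2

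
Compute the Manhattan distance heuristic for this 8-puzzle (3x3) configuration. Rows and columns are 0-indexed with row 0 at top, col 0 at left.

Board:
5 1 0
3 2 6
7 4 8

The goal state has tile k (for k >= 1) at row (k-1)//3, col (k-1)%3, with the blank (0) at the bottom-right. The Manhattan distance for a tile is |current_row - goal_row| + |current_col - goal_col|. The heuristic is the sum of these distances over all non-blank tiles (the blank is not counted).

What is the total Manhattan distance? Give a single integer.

Answer: 10

Derivation:
Tile 5: at (0,0), goal (1,1), distance |0-1|+|0-1| = 2
Tile 1: at (0,1), goal (0,0), distance |0-0|+|1-0| = 1
Tile 3: at (1,0), goal (0,2), distance |1-0|+|0-2| = 3
Tile 2: at (1,1), goal (0,1), distance |1-0|+|1-1| = 1
Tile 6: at (1,2), goal (1,2), distance |1-1|+|2-2| = 0
Tile 7: at (2,0), goal (2,0), distance |2-2|+|0-0| = 0
Tile 4: at (2,1), goal (1,0), distance |2-1|+|1-0| = 2
Tile 8: at (2,2), goal (2,1), distance |2-2|+|2-1| = 1
Sum: 2 + 1 + 3 + 1 + 0 + 0 + 2 + 1 = 10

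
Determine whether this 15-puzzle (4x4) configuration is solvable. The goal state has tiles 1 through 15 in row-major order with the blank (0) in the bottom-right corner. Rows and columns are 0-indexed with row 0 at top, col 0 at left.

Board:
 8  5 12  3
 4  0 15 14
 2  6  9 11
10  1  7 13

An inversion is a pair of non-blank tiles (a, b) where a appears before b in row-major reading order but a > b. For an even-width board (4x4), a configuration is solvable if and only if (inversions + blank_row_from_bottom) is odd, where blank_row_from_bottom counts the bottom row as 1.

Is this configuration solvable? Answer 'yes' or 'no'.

Answer: yes

Derivation:
Inversions: 50
Blank is in row 1 (0-indexed from top), which is row 3 counting from the bottom (bottom = 1).
50 + 3 = 53, which is odd, so the puzzle is solvable.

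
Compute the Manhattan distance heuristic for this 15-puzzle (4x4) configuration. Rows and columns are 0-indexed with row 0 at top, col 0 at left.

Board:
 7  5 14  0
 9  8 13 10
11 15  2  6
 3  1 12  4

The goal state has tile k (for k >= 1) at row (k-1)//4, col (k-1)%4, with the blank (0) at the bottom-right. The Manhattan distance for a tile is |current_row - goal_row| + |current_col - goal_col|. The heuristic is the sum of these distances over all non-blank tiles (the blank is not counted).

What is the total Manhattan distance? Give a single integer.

Tile 7: (0,0)->(1,2) = 3
Tile 5: (0,1)->(1,0) = 2
Tile 14: (0,2)->(3,1) = 4
Tile 9: (1,0)->(2,0) = 1
Tile 8: (1,1)->(1,3) = 2
Tile 13: (1,2)->(3,0) = 4
Tile 10: (1,3)->(2,1) = 3
Tile 11: (2,0)->(2,2) = 2
Tile 15: (2,1)->(3,2) = 2
Tile 2: (2,2)->(0,1) = 3
Tile 6: (2,3)->(1,1) = 3
Tile 3: (3,0)->(0,2) = 5
Tile 1: (3,1)->(0,0) = 4
Tile 12: (3,2)->(2,3) = 2
Tile 4: (3,3)->(0,3) = 3
Sum: 3 + 2 + 4 + 1 + 2 + 4 + 3 + 2 + 2 + 3 + 3 + 5 + 4 + 2 + 3 = 43

Answer: 43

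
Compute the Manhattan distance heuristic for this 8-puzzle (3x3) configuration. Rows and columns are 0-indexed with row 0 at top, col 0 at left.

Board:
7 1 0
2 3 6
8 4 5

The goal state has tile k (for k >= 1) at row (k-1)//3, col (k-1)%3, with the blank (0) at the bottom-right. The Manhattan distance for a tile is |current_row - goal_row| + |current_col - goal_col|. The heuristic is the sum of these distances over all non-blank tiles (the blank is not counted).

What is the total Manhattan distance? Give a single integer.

Tile 7: (0,0)->(2,0) = 2
Tile 1: (0,1)->(0,0) = 1
Tile 2: (1,0)->(0,1) = 2
Tile 3: (1,1)->(0,2) = 2
Tile 6: (1,2)->(1,2) = 0
Tile 8: (2,0)->(2,1) = 1
Tile 4: (2,1)->(1,0) = 2
Tile 5: (2,2)->(1,1) = 2
Sum: 2 + 1 + 2 + 2 + 0 + 1 + 2 + 2 = 12

Answer: 12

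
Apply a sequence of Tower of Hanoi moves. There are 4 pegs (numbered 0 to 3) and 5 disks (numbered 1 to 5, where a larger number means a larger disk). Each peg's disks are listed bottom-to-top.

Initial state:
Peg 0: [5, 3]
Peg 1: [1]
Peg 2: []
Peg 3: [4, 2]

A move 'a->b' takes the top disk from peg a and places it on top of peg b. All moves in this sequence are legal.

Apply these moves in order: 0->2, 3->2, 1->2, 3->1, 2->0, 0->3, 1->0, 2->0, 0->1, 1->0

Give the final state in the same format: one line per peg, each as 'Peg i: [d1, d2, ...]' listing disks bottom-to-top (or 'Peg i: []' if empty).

After move 1 (0->2):
Peg 0: [5]
Peg 1: [1]
Peg 2: [3]
Peg 3: [4, 2]

After move 2 (3->2):
Peg 0: [5]
Peg 1: [1]
Peg 2: [3, 2]
Peg 3: [4]

After move 3 (1->2):
Peg 0: [5]
Peg 1: []
Peg 2: [3, 2, 1]
Peg 3: [4]

After move 4 (3->1):
Peg 0: [5]
Peg 1: [4]
Peg 2: [3, 2, 1]
Peg 3: []

After move 5 (2->0):
Peg 0: [5, 1]
Peg 1: [4]
Peg 2: [3, 2]
Peg 3: []

After move 6 (0->3):
Peg 0: [5]
Peg 1: [4]
Peg 2: [3, 2]
Peg 3: [1]

After move 7 (1->0):
Peg 0: [5, 4]
Peg 1: []
Peg 2: [3, 2]
Peg 3: [1]

After move 8 (2->0):
Peg 0: [5, 4, 2]
Peg 1: []
Peg 2: [3]
Peg 3: [1]

After move 9 (0->1):
Peg 0: [5, 4]
Peg 1: [2]
Peg 2: [3]
Peg 3: [1]

After move 10 (1->0):
Peg 0: [5, 4, 2]
Peg 1: []
Peg 2: [3]
Peg 3: [1]

Answer: Peg 0: [5, 4, 2]
Peg 1: []
Peg 2: [3]
Peg 3: [1]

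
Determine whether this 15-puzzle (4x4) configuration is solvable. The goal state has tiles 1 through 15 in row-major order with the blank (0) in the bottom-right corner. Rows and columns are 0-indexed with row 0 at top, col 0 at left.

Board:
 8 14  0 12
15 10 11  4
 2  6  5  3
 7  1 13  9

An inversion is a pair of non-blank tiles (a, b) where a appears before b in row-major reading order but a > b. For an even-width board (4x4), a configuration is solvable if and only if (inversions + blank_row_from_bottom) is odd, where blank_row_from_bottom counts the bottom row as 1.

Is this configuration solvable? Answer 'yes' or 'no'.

Inversions: 68
Blank is in row 0 (0-indexed from top), which is row 4 counting from the bottom (bottom = 1).
68 + 4 = 72, which is even, so the puzzle is not solvable.

Answer: no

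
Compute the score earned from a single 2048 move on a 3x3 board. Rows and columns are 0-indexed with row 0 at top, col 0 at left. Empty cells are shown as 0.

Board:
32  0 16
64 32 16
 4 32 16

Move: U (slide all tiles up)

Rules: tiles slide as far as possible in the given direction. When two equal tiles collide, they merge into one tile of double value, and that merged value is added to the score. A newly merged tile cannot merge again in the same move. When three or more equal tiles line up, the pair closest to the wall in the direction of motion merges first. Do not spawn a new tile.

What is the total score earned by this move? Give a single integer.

Slide up:
col 0: [32, 64, 4] -> [32, 64, 4]  score +0 (running 0)
col 1: [0, 32, 32] -> [64, 0, 0]  score +64 (running 64)
col 2: [16, 16, 16] -> [32, 16, 0]  score +32 (running 96)
Board after move:
32 64 32
64  0 16
 4  0  0

Answer: 96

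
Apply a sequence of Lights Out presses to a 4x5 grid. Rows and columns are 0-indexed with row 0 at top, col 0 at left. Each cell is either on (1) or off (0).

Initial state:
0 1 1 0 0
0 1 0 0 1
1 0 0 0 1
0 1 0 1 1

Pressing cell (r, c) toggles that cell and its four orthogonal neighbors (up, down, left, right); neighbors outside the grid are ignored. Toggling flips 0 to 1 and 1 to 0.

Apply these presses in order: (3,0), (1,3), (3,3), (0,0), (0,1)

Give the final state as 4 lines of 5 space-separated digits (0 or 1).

Answer: 0 1 0 1 0
1 0 1 1 0
0 0 0 0 1
1 0 1 0 0

Derivation:
After press 1 at (3,0):
0 1 1 0 0
0 1 0 0 1
0 0 0 0 1
1 0 0 1 1

After press 2 at (1,3):
0 1 1 1 0
0 1 1 1 0
0 0 0 1 1
1 0 0 1 1

After press 3 at (3,3):
0 1 1 1 0
0 1 1 1 0
0 0 0 0 1
1 0 1 0 0

After press 4 at (0,0):
1 0 1 1 0
1 1 1 1 0
0 0 0 0 1
1 0 1 0 0

After press 5 at (0,1):
0 1 0 1 0
1 0 1 1 0
0 0 0 0 1
1 0 1 0 0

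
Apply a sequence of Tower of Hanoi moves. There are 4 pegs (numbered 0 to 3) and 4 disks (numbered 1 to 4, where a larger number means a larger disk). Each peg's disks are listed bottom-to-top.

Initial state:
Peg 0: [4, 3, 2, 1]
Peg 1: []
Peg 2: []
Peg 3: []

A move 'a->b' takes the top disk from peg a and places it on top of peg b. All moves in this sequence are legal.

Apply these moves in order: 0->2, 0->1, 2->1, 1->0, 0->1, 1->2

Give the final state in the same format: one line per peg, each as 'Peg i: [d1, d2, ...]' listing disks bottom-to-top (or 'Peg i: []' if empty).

Answer: Peg 0: [4, 3]
Peg 1: [2]
Peg 2: [1]
Peg 3: []

Derivation:
After move 1 (0->2):
Peg 0: [4, 3, 2]
Peg 1: []
Peg 2: [1]
Peg 3: []

After move 2 (0->1):
Peg 0: [4, 3]
Peg 1: [2]
Peg 2: [1]
Peg 3: []

After move 3 (2->1):
Peg 0: [4, 3]
Peg 1: [2, 1]
Peg 2: []
Peg 3: []

After move 4 (1->0):
Peg 0: [4, 3, 1]
Peg 1: [2]
Peg 2: []
Peg 3: []

After move 5 (0->1):
Peg 0: [4, 3]
Peg 1: [2, 1]
Peg 2: []
Peg 3: []

After move 6 (1->2):
Peg 0: [4, 3]
Peg 1: [2]
Peg 2: [1]
Peg 3: []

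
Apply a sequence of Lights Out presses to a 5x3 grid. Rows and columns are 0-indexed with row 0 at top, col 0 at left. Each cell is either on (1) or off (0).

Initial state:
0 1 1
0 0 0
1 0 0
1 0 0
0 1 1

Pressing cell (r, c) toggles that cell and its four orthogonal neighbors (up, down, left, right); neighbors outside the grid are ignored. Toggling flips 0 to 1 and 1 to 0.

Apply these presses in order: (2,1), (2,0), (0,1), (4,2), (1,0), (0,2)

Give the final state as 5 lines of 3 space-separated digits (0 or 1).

After press 1 at (2,1):
0 1 1
0 1 0
0 1 1
1 1 0
0 1 1

After press 2 at (2,0):
0 1 1
1 1 0
1 0 1
0 1 0
0 1 1

After press 3 at (0,1):
1 0 0
1 0 0
1 0 1
0 1 0
0 1 1

After press 4 at (4,2):
1 0 0
1 0 0
1 0 1
0 1 1
0 0 0

After press 5 at (1,0):
0 0 0
0 1 0
0 0 1
0 1 1
0 0 0

After press 6 at (0,2):
0 1 1
0 1 1
0 0 1
0 1 1
0 0 0

Answer: 0 1 1
0 1 1
0 0 1
0 1 1
0 0 0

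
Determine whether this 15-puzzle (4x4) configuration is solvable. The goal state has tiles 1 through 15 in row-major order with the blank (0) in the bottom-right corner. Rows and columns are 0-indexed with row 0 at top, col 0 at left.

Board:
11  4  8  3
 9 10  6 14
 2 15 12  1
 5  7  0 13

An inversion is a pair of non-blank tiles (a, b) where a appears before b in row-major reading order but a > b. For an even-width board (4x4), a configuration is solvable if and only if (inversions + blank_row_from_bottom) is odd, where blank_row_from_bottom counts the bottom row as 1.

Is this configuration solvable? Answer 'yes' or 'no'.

Answer: no

Derivation:
Inversions: 49
Blank is in row 3 (0-indexed from top), which is row 1 counting from the bottom (bottom = 1).
49 + 1 = 50, which is even, so the puzzle is not solvable.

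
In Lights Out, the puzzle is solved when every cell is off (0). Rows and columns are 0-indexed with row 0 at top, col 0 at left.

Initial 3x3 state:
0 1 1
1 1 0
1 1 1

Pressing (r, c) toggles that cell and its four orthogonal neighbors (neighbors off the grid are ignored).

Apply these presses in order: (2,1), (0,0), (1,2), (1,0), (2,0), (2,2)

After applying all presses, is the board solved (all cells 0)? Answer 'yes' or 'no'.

After press 1 at (2,1):
0 1 1
1 0 0
0 0 0

After press 2 at (0,0):
1 0 1
0 0 0
0 0 0

After press 3 at (1,2):
1 0 0
0 1 1
0 0 1

After press 4 at (1,0):
0 0 0
1 0 1
1 0 1

After press 5 at (2,0):
0 0 0
0 0 1
0 1 1

After press 6 at (2,2):
0 0 0
0 0 0
0 0 0

Lights still on: 0

Answer: yes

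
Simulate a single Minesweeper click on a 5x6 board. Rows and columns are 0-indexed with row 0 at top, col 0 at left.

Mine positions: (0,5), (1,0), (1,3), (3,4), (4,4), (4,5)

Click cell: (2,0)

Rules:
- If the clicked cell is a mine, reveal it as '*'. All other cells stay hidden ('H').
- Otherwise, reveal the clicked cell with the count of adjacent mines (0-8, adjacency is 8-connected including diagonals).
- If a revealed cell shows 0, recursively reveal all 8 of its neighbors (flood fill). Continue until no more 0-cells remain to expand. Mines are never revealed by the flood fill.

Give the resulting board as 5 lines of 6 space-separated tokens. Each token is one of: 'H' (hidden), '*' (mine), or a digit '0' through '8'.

H H H H H H
H H H H H H
1 H H H H H
H H H H H H
H H H H H H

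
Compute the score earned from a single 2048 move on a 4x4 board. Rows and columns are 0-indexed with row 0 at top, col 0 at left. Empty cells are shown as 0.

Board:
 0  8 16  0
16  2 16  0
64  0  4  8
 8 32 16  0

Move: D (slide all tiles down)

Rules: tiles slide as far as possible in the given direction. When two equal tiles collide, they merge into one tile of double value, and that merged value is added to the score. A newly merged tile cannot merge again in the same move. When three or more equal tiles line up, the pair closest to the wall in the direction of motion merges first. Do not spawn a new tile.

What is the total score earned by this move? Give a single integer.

Answer: 32

Derivation:
Slide down:
col 0: [0, 16, 64, 8] -> [0, 16, 64, 8]  score +0 (running 0)
col 1: [8, 2, 0, 32] -> [0, 8, 2, 32]  score +0 (running 0)
col 2: [16, 16, 4, 16] -> [0, 32, 4, 16]  score +32 (running 32)
col 3: [0, 0, 8, 0] -> [0, 0, 0, 8]  score +0 (running 32)
Board after move:
 0  0  0  0
16  8 32  0
64  2  4  0
 8 32 16  8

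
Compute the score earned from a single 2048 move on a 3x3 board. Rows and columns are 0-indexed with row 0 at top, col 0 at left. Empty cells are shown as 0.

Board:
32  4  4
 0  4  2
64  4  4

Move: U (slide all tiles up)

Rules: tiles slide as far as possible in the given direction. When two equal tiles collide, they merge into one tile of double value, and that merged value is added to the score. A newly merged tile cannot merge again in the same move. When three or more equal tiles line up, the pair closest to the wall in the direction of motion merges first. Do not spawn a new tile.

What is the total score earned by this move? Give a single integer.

Slide up:
col 0: [32, 0, 64] -> [32, 64, 0]  score +0 (running 0)
col 1: [4, 4, 4] -> [8, 4, 0]  score +8 (running 8)
col 2: [4, 2, 4] -> [4, 2, 4]  score +0 (running 8)
Board after move:
32  8  4
64  4  2
 0  0  4

Answer: 8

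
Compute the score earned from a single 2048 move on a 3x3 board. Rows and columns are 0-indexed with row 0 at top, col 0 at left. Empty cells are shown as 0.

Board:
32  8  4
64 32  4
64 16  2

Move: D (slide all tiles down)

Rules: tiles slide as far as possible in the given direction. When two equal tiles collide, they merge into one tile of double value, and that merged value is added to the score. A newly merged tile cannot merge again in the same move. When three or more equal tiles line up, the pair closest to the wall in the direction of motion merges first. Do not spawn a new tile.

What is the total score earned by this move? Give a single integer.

Slide down:
col 0: [32, 64, 64] -> [0, 32, 128]  score +128 (running 128)
col 1: [8, 32, 16] -> [8, 32, 16]  score +0 (running 128)
col 2: [4, 4, 2] -> [0, 8, 2]  score +8 (running 136)
Board after move:
  0   8   0
 32  32   8
128  16   2

Answer: 136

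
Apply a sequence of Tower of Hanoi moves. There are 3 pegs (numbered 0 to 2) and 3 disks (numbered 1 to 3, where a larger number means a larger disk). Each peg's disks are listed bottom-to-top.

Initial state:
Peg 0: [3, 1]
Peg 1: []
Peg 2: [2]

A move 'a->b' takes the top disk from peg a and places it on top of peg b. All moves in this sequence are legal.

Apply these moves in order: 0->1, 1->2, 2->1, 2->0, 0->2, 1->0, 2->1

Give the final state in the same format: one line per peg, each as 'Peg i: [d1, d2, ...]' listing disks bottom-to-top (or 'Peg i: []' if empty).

After move 1 (0->1):
Peg 0: [3]
Peg 1: [1]
Peg 2: [2]

After move 2 (1->2):
Peg 0: [3]
Peg 1: []
Peg 2: [2, 1]

After move 3 (2->1):
Peg 0: [3]
Peg 1: [1]
Peg 2: [2]

After move 4 (2->0):
Peg 0: [3, 2]
Peg 1: [1]
Peg 2: []

After move 5 (0->2):
Peg 0: [3]
Peg 1: [1]
Peg 2: [2]

After move 6 (1->0):
Peg 0: [3, 1]
Peg 1: []
Peg 2: [2]

After move 7 (2->1):
Peg 0: [3, 1]
Peg 1: [2]
Peg 2: []

Answer: Peg 0: [3, 1]
Peg 1: [2]
Peg 2: []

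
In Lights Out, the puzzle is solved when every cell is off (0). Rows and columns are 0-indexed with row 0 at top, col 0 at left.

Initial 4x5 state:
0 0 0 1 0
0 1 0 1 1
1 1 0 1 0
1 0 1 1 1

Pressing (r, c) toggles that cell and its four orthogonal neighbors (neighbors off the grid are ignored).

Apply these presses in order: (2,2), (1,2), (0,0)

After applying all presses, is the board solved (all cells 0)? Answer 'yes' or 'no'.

Answer: no

Derivation:
After press 1 at (2,2):
0 0 0 1 0
0 1 1 1 1
1 0 1 0 0
1 0 0 1 1

After press 2 at (1,2):
0 0 1 1 0
0 0 0 0 1
1 0 0 0 0
1 0 0 1 1

After press 3 at (0,0):
1 1 1 1 0
1 0 0 0 1
1 0 0 0 0
1 0 0 1 1

Lights still on: 10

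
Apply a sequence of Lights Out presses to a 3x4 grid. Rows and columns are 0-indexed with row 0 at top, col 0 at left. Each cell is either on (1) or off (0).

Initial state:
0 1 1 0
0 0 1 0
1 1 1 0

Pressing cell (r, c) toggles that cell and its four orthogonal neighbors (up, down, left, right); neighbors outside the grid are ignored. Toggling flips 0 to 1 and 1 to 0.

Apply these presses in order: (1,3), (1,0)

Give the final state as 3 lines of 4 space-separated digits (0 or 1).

After press 1 at (1,3):
0 1 1 1
0 0 0 1
1 1 1 1

After press 2 at (1,0):
1 1 1 1
1 1 0 1
0 1 1 1

Answer: 1 1 1 1
1 1 0 1
0 1 1 1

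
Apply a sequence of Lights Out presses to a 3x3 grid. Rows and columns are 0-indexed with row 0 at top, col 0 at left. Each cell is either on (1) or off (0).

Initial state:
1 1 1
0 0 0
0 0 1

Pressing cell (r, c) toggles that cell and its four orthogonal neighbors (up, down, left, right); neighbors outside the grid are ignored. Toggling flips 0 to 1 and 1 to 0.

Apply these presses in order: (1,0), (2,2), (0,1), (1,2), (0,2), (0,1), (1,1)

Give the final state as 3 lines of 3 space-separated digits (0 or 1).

After press 1 at (1,0):
0 1 1
1 1 0
1 0 1

After press 2 at (2,2):
0 1 1
1 1 1
1 1 0

After press 3 at (0,1):
1 0 0
1 0 1
1 1 0

After press 4 at (1,2):
1 0 1
1 1 0
1 1 1

After press 5 at (0,2):
1 1 0
1 1 1
1 1 1

After press 6 at (0,1):
0 0 1
1 0 1
1 1 1

After press 7 at (1,1):
0 1 1
0 1 0
1 0 1

Answer: 0 1 1
0 1 0
1 0 1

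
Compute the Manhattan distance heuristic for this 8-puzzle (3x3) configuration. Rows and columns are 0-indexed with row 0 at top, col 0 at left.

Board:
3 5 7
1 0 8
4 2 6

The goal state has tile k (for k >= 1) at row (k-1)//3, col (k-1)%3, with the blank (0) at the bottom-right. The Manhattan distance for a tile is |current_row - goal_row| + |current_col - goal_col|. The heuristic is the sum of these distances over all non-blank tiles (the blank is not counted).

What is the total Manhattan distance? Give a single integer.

Tile 3: at (0,0), goal (0,2), distance |0-0|+|0-2| = 2
Tile 5: at (0,1), goal (1,1), distance |0-1|+|1-1| = 1
Tile 7: at (0,2), goal (2,0), distance |0-2|+|2-0| = 4
Tile 1: at (1,0), goal (0,0), distance |1-0|+|0-0| = 1
Tile 8: at (1,2), goal (2,1), distance |1-2|+|2-1| = 2
Tile 4: at (2,0), goal (1,0), distance |2-1|+|0-0| = 1
Tile 2: at (2,1), goal (0,1), distance |2-0|+|1-1| = 2
Tile 6: at (2,2), goal (1,2), distance |2-1|+|2-2| = 1
Sum: 2 + 1 + 4 + 1 + 2 + 1 + 2 + 1 = 14

Answer: 14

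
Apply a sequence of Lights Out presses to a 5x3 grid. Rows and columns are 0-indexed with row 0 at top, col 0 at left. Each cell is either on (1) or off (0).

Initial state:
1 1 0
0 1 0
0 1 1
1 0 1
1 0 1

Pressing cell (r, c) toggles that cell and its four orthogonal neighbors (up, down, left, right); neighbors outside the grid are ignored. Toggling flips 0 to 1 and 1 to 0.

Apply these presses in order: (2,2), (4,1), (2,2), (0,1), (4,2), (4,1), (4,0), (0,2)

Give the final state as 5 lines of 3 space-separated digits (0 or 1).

After press 1 at (2,2):
1 1 0
0 1 1
0 0 0
1 0 0
1 0 1

After press 2 at (4,1):
1 1 0
0 1 1
0 0 0
1 1 0
0 1 0

After press 3 at (2,2):
1 1 0
0 1 0
0 1 1
1 1 1
0 1 0

After press 4 at (0,1):
0 0 1
0 0 0
0 1 1
1 1 1
0 1 0

After press 5 at (4,2):
0 0 1
0 0 0
0 1 1
1 1 0
0 0 1

After press 6 at (4,1):
0 0 1
0 0 0
0 1 1
1 0 0
1 1 0

After press 7 at (4,0):
0 0 1
0 0 0
0 1 1
0 0 0
0 0 0

After press 8 at (0,2):
0 1 0
0 0 1
0 1 1
0 0 0
0 0 0

Answer: 0 1 0
0 0 1
0 1 1
0 0 0
0 0 0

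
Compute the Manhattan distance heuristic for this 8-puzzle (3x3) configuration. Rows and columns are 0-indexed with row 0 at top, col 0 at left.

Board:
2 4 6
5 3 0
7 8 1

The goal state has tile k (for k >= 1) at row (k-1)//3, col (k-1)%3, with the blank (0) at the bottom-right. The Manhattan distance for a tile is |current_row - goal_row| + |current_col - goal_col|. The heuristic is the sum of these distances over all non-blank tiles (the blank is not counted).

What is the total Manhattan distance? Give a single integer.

Tile 2: at (0,0), goal (0,1), distance |0-0|+|0-1| = 1
Tile 4: at (0,1), goal (1,0), distance |0-1|+|1-0| = 2
Tile 6: at (0,2), goal (1,2), distance |0-1|+|2-2| = 1
Tile 5: at (1,0), goal (1,1), distance |1-1|+|0-1| = 1
Tile 3: at (1,1), goal (0,2), distance |1-0|+|1-2| = 2
Tile 7: at (2,0), goal (2,0), distance |2-2|+|0-0| = 0
Tile 8: at (2,1), goal (2,1), distance |2-2|+|1-1| = 0
Tile 1: at (2,2), goal (0,0), distance |2-0|+|2-0| = 4
Sum: 1 + 2 + 1 + 1 + 2 + 0 + 0 + 4 = 11

Answer: 11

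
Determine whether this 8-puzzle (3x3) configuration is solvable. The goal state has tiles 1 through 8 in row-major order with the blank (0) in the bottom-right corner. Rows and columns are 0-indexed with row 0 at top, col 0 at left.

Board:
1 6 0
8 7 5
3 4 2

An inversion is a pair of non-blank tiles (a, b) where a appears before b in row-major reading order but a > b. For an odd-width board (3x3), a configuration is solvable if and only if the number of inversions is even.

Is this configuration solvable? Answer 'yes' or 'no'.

Answer: yes

Derivation:
Inversions (pairs i<j in row-major order where tile[i] > tile[j] > 0): 18
18 is even, so the puzzle is solvable.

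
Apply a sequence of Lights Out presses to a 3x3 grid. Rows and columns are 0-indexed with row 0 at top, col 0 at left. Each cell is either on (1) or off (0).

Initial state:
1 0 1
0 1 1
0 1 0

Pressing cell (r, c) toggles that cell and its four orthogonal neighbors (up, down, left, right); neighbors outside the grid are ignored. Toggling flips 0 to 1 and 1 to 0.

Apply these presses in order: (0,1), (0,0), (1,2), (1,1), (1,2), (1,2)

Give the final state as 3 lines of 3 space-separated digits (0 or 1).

After press 1 at (0,1):
0 1 0
0 0 1
0 1 0

After press 2 at (0,0):
1 0 0
1 0 1
0 1 0

After press 3 at (1,2):
1 0 1
1 1 0
0 1 1

After press 4 at (1,1):
1 1 1
0 0 1
0 0 1

After press 5 at (1,2):
1 1 0
0 1 0
0 0 0

After press 6 at (1,2):
1 1 1
0 0 1
0 0 1

Answer: 1 1 1
0 0 1
0 0 1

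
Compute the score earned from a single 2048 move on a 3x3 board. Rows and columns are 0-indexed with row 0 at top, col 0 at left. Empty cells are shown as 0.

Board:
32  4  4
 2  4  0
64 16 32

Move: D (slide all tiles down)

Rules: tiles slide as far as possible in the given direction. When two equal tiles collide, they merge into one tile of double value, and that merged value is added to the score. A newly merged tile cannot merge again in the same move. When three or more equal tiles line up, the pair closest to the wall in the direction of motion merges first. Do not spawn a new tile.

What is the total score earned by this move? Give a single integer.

Slide down:
col 0: [32, 2, 64] -> [32, 2, 64]  score +0 (running 0)
col 1: [4, 4, 16] -> [0, 8, 16]  score +8 (running 8)
col 2: [4, 0, 32] -> [0, 4, 32]  score +0 (running 8)
Board after move:
32  0  0
 2  8  4
64 16 32

Answer: 8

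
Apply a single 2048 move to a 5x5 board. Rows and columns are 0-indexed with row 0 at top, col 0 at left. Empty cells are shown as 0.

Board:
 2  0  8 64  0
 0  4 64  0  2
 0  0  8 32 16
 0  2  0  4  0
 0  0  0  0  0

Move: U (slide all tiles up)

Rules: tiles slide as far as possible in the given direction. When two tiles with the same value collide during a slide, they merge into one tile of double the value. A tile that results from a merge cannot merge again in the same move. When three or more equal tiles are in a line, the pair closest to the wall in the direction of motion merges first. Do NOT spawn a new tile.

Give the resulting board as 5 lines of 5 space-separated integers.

Slide up:
col 0: [2, 0, 0, 0, 0] -> [2, 0, 0, 0, 0]
col 1: [0, 4, 0, 2, 0] -> [4, 2, 0, 0, 0]
col 2: [8, 64, 8, 0, 0] -> [8, 64, 8, 0, 0]
col 3: [64, 0, 32, 4, 0] -> [64, 32, 4, 0, 0]
col 4: [0, 2, 16, 0, 0] -> [2, 16, 0, 0, 0]

Answer:  2  4  8 64  2
 0  2 64 32 16
 0  0  8  4  0
 0  0  0  0  0
 0  0  0  0  0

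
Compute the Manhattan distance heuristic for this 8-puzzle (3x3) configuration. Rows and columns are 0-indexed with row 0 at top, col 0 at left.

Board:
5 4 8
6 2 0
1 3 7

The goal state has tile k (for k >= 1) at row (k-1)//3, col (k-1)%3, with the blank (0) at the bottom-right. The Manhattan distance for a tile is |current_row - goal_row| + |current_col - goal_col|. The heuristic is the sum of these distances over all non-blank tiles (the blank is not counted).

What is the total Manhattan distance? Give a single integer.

Answer: 17

Derivation:
Tile 5: (0,0)->(1,1) = 2
Tile 4: (0,1)->(1,0) = 2
Tile 8: (0,2)->(2,1) = 3
Tile 6: (1,0)->(1,2) = 2
Tile 2: (1,1)->(0,1) = 1
Tile 1: (2,0)->(0,0) = 2
Tile 3: (2,1)->(0,2) = 3
Tile 7: (2,2)->(2,0) = 2
Sum: 2 + 2 + 3 + 2 + 1 + 2 + 3 + 2 = 17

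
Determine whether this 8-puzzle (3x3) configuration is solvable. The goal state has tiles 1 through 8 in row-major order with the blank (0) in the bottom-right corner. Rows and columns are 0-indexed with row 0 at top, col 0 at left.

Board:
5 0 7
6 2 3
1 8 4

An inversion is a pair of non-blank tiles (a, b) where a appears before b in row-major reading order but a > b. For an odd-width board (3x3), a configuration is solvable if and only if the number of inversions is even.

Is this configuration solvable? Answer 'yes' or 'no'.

Answer: yes

Derivation:
Inversions (pairs i<j in row-major order where tile[i] > tile[j] > 0): 16
16 is even, so the puzzle is solvable.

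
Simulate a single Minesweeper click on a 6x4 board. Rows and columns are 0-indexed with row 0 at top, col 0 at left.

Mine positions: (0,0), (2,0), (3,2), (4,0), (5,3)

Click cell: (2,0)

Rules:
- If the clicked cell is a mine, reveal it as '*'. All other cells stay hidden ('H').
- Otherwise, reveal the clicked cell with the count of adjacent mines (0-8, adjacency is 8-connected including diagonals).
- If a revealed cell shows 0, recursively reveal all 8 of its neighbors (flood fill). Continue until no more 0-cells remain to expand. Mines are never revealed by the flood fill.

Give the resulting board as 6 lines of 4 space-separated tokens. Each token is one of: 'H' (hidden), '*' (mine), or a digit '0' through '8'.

H H H H
H H H H
* H H H
H H H H
H H H H
H H H H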